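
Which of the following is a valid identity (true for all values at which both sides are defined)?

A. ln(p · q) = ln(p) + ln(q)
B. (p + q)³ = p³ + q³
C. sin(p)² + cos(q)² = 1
A: holds — e.g. at (1, 2), both sides equal ln(2) ≈ 0.6931.
B: fails at (2, 7) — LHS = 729, RHS = 351.
C: fails at (4, 6) — LHS = sin(4)² + cos(6)² ≈ 1.495, RHS = 1.

Answer: A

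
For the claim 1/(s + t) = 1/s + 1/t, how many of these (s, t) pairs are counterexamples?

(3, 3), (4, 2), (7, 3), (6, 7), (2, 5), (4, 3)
6

Testing each pair:
(3, 3): LHS = 1/6, RHS = 2/3 → counterexample
(4, 2): LHS = 1/6, RHS = 3/4 → counterexample
(7, 3): LHS = 1/10, RHS = 10/21 → counterexample
(6, 7): LHS = 1/13, RHS = 13/42 → counterexample
(2, 5): LHS = 1/7, RHS = 7/10 → counterexample
(4, 3): LHS = 1/7, RHS = 7/12 → counterexample

That makes 6 counterexamples.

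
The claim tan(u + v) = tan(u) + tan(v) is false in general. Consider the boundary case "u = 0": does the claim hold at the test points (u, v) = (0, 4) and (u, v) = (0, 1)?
At (0, 4): LHS = tan(4) ≈ 1.158, RHS = tan(4) ≈ 1.158 → equal
At (0, 1): LHS = tan(1) ≈ 1.557, RHS = tan(1) ≈ 1.557 → equal

So the claim does hold at both of these boundary points, even though it is not an identity.

Answer: Yes, holds at both test points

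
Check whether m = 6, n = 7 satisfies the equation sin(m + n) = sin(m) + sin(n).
Substituting m = 6, n = 7:

LHS = sin(6 + 7) = sin(13) ≈ 0.4202
RHS = sin(6) + sin(7) ≈ 0.3776

LHS ≠ RHS, so the equation does not hold at this point.

Answer: Fails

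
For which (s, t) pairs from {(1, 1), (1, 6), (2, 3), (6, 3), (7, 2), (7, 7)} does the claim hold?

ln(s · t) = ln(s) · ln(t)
Testing each pair:
(1, 1): LHS = 0, RHS = 0 → holds
(1, 6): LHS = ln(6) ≈ 1.792, RHS = 0 → fails
(2, 3): LHS = ln(6) ≈ 1.792, RHS = ln(2)·ln(3) ≈ 0.7615 → fails
(6, 3): LHS = ln(18) ≈ 2.89, RHS = ln(3)·ln(6) ≈ 1.968 → fails
(7, 2): LHS = ln(14) ≈ 2.639, RHS = ln(2)·ln(7) ≈ 1.349 → fails
(7, 7): LHS = ln(49) ≈ 3.892, RHS = ln(7)² ≈ 3.787 → fails

1 of 6 pairs satisfies the claim.

Answer: (1, 1)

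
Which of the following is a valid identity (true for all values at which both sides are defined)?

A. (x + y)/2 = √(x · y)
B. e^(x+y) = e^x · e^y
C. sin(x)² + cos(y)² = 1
B

A: fails at (2, 7) — LHS = 9/2, RHS = √(14) ≈ 3.742.
B: holds — e.g. at (4, 4), both sides equal e^8 ≈ 2981.
C: fails at (6, 7) — LHS = sin(6)² + cos(7)² ≈ 0.6464, RHS = 1.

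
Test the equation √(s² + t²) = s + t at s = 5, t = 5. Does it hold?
Fails

Substituting s = 5, t = 5:

LHS = √(5² + 5²) = 5·√(2) ≈ 7.071
RHS = 5 + 5 = 10

LHS ≠ RHS, so the equation does not hold at this point.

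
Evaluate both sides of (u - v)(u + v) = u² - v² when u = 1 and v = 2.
LHS = (1 - 2)(1 + 2) = -3
RHS = 1² - 2² = -3

LHS = RHS: the two sides agree.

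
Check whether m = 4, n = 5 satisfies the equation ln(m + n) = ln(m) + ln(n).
Substituting m = 4, n = 5:

LHS = ln(4 + 5) = ln(9) ≈ 2.197
RHS = ln(4) + ln(5) ≈ 2.996

LHS ≠ RHS, so the equation does not hold at this point.

Answer: Fails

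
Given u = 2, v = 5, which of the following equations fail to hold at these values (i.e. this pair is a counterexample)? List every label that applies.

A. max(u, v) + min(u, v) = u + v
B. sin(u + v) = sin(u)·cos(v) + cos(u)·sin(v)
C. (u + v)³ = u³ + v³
C

Evaluating each claim at the given values:
A. LHS = 7, RHS = 7 → holds here (LHS = RHS)
B. LHS = sin(7) ≈ 0.657, RHS = sin(2)·cos(5) + sin(5)·cos(2) ≈ 0.657 → holds here (LHS = RHS)
C. LHS = 343, RHS = 133 → fails here (LHS ≠ RHS)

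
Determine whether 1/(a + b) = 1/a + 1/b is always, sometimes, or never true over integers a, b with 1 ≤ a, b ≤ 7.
Never true

The claim fails for every pair in the range. For instance at (a, b) = (2, 1): LHS = 1/3, RHS = 3/2.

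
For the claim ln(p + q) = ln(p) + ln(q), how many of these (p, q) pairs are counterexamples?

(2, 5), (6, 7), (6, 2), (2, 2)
Testing each pair:
(2, 5): LHS = ln(7) ≈ 1.946, RHS = ln(2) + ln(5) ≈ 2.303 → counterexample
(6, 7): LHS = ln(13) ≈ 2.565, RHS = ln(6) + ln(7) ≈ 3.738 → counterexample
(6, 2): LHS = ln(8) ≈ 2.079, RHS = ln(2) + ln(6) ≈ 2.485 → counterexample
(2, 2): LHS = ln(4) ≈ 1.386, RHS = 2·ln(2) ≈ 1.386 → satisfies claim

That makes 3 counterexamples.

Answer: 3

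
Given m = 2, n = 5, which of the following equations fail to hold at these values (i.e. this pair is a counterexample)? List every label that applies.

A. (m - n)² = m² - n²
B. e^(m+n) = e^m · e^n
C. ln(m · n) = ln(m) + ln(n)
Evaluating each claim at the given values:
A. LHS = 9, RHS = -21 → fails here (LHS ≠ RHS)
B. LHS = e^7 ≈ 1097, RHS = e^7 ≈ 1097 → holds here (LHS = RHS)
C. LHS = ln(10) ≈ 2.303, RHS = ln(2) + ln(5) ≈ 2.303 → holds here (LHS = RHS)

Answer: A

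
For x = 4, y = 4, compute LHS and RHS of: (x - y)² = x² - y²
LHS = (4 - 4)² = 0
RHS = 4² - 4² = 0

LHS = RHS: the two sides agree.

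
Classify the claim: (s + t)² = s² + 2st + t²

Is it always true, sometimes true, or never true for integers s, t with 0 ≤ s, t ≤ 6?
Always true

The identity holds for every pair in the range. For instance at (s, t) = (4, 4): both sides equal 64.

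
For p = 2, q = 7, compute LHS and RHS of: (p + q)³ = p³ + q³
LHS = (2 + 7)³ = 729
RHS = 2³ + 7³ = 351

LHS ≠ RHS, so the equation does not hold here.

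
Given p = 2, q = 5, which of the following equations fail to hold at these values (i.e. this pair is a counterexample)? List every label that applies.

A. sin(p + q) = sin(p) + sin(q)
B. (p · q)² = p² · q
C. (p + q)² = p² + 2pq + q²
A, B

Evaluating each claim at the given values:
A. LHS = sin(7) ≈ 0.657, RHS = sin(5) + sin(2) ≈ -0.04963 → fails here (LHS ≠ RHS)
B. LHS = 100, RHS = 20 → fails here (LHS ≠ RHS)
C. LHS = 49, RHS = 49 → holds here (LHS = RHS)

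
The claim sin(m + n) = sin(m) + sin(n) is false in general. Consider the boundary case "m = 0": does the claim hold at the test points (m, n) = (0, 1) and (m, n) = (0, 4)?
Yes, holds at both test points

At (0, 1): LHS = sin(1) ≈ 0.8415, RHS = sin(1) ≈ 0.8415 → equal
At (0, 4): LHS = sin(4) ≈ -0.7568, RHS = sin(4) ≈ -0.7568 → equal

So the claim does hold at both of these boundary points, even though it is not an identity.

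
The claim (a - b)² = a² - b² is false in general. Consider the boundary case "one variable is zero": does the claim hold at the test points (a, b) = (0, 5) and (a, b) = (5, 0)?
At (0, 5): LHS = 25 ≠ RHS = -25
At (5, 0): LHS = 25, RHS = 25 → equal

Answer: Only at (5, 0)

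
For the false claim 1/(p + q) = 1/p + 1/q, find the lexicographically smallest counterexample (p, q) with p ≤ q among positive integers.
Substituting (1, 1) into the claim:
LHS = 1/(1 + 1) = 1/2
RHS = 1/1 + 1/1 = 2

Since LHS ≠ RHS, this pair disproves the claim, and no lexicographically smaller pair (p ≤ q, positive integers) does.

For instance (3, 7) is also a counterexample (LHS = 1/10, RHS = 10/21), but it's lexicographically larger.

Answer: (p, q) = (1, 1)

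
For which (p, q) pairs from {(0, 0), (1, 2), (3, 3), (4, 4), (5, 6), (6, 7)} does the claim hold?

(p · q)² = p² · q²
All pairs

Testing each pair:
(0, 0): LHS = 0, RHS = 0 → holds
(1, 2): LHS = 4, RHS = 4 → holds
(3, 3): LHS = 81, RHS = 81 → holds
(4, 4): LHS = 256, RHS = 256 → holds
(5, 6): LHS = 900, RHS = 900 → holds
(6, 7): LHS = 1764, RHS = 1764 → holds

Every pair satisfies the claim.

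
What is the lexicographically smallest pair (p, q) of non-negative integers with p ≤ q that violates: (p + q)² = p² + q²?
(p, q) = (1, 1)

Substituting (1, 1) into the claim:
LHS = (1 + 1)² = 4
RHS = 1² + 1² = 2

Since LHS ≠ RHS, this pair disproves the claim, and no lexicographically smaller pair (p ≤ q, non-negative integers) does.

For instance (6, 6) is also a counterexample (LHS = 144, RHS = 72), but it's lexicographically larger.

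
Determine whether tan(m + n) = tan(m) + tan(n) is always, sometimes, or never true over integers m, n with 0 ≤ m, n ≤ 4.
It holds at (m, n) = (0, 0) (both sides equal 0), but fails at (m, n) = (2, 1) (LHS = tan(3) ≈ -0.1425, RHS = tan(2) + tan(1) ≈ -0.6276).

Answer: Sometimes true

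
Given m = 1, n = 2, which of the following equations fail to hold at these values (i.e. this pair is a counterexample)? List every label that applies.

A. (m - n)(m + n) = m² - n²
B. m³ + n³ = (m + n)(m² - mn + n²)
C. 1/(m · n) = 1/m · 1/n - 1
Evaluating each claim at the given values:
A. LHS = -3, RHS = -3 → holds here (LHS = RHS)
B. LHS = 9, RHS = 9 → holds here (LHS = RHS)
C. LHS = 1/2, RHS = -1/2 → fails here (LHS ≠ RHS)

Answer: C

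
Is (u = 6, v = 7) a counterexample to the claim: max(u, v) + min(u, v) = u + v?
No

Substituting u = 6, v = 7:
LHS = max(6, 7) + min(6, 7) = 13
RHS = 6 + 7 = 13

The sides agree, so this pair does not disprove the claim.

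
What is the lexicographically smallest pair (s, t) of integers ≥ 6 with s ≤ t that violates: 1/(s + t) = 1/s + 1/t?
Substituting (6, 6) into the claim:
LHS = 1/(6 + 6) = 1/12
RHS = 1/6 + 1/6 = 1/3

Since LHS ≠ RHS, this pair disproves the claim, and no lexicographically smaller pair (s ≤ t, integers ≥ 6) does.

For instance (6, 11) is also a counterexample (LHS = 1/17, RHS = 17/66), but it's lexicographically larger.

Answer: (s, t) = (6, 6)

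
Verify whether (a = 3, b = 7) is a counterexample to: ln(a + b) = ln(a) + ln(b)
Yes

Substituting a = 3, b = 7:
LHS = ln(3 + 7) = ln(10) ≈ 2.303
RHS = ln(3) + ln(7) ≈ 3.045

Since LHS ≠ RHS, this pair disproves the claim.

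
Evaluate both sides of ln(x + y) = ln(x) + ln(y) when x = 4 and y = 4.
LHS = ln(4 + 4) = ln(8) ≈ 2.079
RHS = ln(4) + ln(4) = 2·ln(4) ≈ 2.773

LHS ≠ RHS (they differ by about 0.6931), so the equation does not hold here.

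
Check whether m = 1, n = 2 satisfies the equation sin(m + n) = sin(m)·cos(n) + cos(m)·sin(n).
Holds

Substituting m = 1, n = 2:

LHS = sin(1 + 2) = sin(3) ≈ 0.1411
RHS = sin(1)·cos(2) + cos(1)·sin(2) = sin(1)·cos(2) + sin(2)·cos(1) ≈ 0.1411

LHS = RHS, so the equation holds at this point.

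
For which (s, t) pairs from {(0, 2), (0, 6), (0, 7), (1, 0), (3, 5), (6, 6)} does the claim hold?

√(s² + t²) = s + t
Testing each pair:
(0, 2): LHS = 2, RHS = 2 → holds
(0, 6): LHS = 6, RHS = 6 → holds
(0, 7): LHS = 7, RHS = 7 → holds
(1, 0): LHS = 1, RHS = 1 → holds
(3, 5): LHS = √(34) ≈ 5.831, RHS = 8 → fails
(6, 6): LHS = 6·√(2) ≈ 8.485, RHS = 12 → fails

4 of 6 pairs satisfy the claim.

Answer: (0, 2), (0, 6), (0, 7), (1, 0)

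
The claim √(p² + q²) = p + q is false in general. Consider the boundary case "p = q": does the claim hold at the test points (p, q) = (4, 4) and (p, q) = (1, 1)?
No, fails at both test points

At (4, 4): LHS = 4·√(2) ≈ 5.657 ≠ RHS = 8
At (1, 1): LHS = √(2) ≈ 1.414 ≠ RHS = 2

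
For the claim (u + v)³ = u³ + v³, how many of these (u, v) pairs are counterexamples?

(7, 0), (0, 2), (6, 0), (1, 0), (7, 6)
Testing each pair:
(7, 0): LHS = 343, RHS = 343 → satisfies claim
(0, 2): LHS = 8, RHS = 8 → satisfies claim
(6, 0): LHS = 216, RHS = 216 → satisfies claim
(1, 0): LHS = 1, RHS = 1 → satisfies claim
(7, 6): LHS = 2197, RHS = 559 → counterexample

That makes 1 counterexample.

Answer: 1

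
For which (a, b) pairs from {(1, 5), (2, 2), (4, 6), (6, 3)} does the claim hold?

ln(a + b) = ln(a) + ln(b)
Testing each pair:
(1, 5): LHS = ln(6) ≈ 1.792, RHS = ln(5) ≈ 1.609 → fails
(2, 2): LHS = ln(4) ≈ 1.386, RHS = 2·ln(2) ≈ 1.386 → holds
(4, 6): LHS = ln(10) ≈ 2.303, RHS = ln(4) + ln(6) ≈ 3.178 → fails
(6, 3): LHS = ln(9) ≈ 2.197, RHS = ln(3) + ln(6) ≈ 2.89 → fails

1 of 4 pairs satisfies the claim.

Answer: (2, 2)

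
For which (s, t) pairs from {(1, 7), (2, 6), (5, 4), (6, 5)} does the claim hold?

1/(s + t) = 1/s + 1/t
Testing each pair:
(1, 7): LHS = 1/8, RHS = 8/7 → fails
(2, 6): LHS = 1/8, RHS = 2/3 → fails
(5, 4): LHS = 1/9, RHS = 9/20 → fails
(6, 5): LHS = 1/11, RHS = 11/30 → fails

No pair satisfies the claim.

Answer: None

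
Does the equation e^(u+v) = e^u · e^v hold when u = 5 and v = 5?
Substituting u = 5, v = 5:

LHS = e^(5+5) = e^10 ≈ 22026.5
RHS = e^5 · e^5 = e^10 ≈ 22026.5

LHS = RHS, so the equation holds at this point.

Answer: Holds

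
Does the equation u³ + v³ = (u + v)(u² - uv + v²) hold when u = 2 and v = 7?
Substituting u = 2, v = 7:

LHS = 2³ + 7³ = 351
RHS = (2 + 7)(2² - 2·7 + 7²) = 351

LHS = RHS, so the equation holds at this point.

Answer: Holds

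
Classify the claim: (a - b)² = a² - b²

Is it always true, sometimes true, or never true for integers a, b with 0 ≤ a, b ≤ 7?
Sometimes true

It holds at (a, b) = (5, 0) (both sides equal 25), but fails at (a, b) = (0, 3) (LHS = 9, RHS = -9).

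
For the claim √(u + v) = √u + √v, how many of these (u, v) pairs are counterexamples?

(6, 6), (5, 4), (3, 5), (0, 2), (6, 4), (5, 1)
Testing each pair:
(6, 6): LHS = 2·√(3) ≈ 3.464, RHS = 2·√(6) ≈ 4.899 → counterexample
(5, 4): LHS = 3, RHS = 2 + √(5) ≈ 4.236 → counterexample
(3, 5): LHS = 2·√(2) ≈ 2.828, RHS = √(3) + √(5) ≈ 3.968 → counterexample
(0, 2): LHS = √(2) ≈ 1.414, RHS = √(2) ≈ 1.414 → satisfies claim
(6, 4): LHS = √(10) ≈ 3.162, RHS = 2 + √(6) ≈ 4.449 → counterexample
(5, 1): LHS = √(6) ≈ 2.449, RHS = 1 + √(5) ≈ 3.236 → counterexample

That makes 5 counterexamples.

Answer: 5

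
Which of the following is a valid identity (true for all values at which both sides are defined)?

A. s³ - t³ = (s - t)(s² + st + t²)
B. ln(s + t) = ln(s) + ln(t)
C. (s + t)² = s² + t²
A: holds — e.g. at (1, 4), both sides equal -63.
B: fails at (2, 7) — LHS = ln(9) ≈ 2.197, RHS = ln(2) + ln(7) ≈ 2.639.
C: fails at (5, 8) — LHS = 169, RHS = 89.

Answer: A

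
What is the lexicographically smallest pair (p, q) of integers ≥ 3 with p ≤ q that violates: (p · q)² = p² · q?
(p, q) = (3, 3)

Substituting (3, 3) into the claim:
LHS = (3 · 3)² = 81
RHS = 3² · 3 = 27

Since LHS ≠ RHS, this pair disproves the claim, and no lexicographically smaller pair (p ≤ q, integers ≥ 3) does.

For instance (9, 10) is also a counterexample (LHS = 8100, RHS = 810), but it's lexicographically larger.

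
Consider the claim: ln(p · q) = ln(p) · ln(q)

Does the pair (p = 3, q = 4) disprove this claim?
Substituting p = 3, q = 4:
LHS = ln(3 · 4) = ln(12) ≈ 2.485
RHS = ln(3) · ln(4) ≈ 1.523

Since LHS ≠ RHS, this pair disproves the claim.

Answer: Yes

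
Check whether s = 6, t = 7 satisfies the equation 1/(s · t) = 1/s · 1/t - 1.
Substituting s = 6, t = 7:

LHS = 1/(6 · 7) = 1/42
RHS = 1/6 · 1/7 - 1 = -41/42

LHS ≠ RHS, so the equation does not hold at this point.

Answer: Fails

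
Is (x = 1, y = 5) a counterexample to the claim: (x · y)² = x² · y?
Yes

Substituting x = 1, y = 5:
LHS = (1 · 5)² = 25
RHS = 1² · 5 = 5

Since LHS ≠ RHS, this pair disproves the claim.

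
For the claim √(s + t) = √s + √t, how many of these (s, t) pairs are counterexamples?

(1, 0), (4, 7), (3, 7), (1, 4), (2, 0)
Testing each pair:
(1, 0): LHS = 1, RHS = 1 → satisfies claim
(4, 7): LHS = √(11) ≈ 3.317, RHS = 2 + √(7) ≈ 4.646 → counterexample
(3, 7): LHS = √(10) ≈ 3.162, RHS = √(3) + √(7) ≈ 4.378 → counterexample
(1, 4): LHS = √(5) ≈ 2.236, RHS = 3 → counterexample
(2, 0): LHS = √(2) ≈ 1.414, RHS = √(2) ≈ 1.414 → satisfies claim

That makes 3 counterexamples.

Answer: 3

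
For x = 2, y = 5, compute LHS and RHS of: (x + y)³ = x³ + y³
LHS = (2 + 5)³ = 343
RHS = 2³ + 5³ = 133

LHS ≠ RHS, so the equation does not hold here.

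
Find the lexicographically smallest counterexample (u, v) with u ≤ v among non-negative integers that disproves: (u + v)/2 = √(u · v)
(u, v) = (0, 1)

Substituting (0, 1) into the claim:
LHS = (0 + 1)/2 = 1/2
RHS = √(0 · 1) = 0

Since LHS ≠ RHS, this pair disproves the claim, and no lexicographically smaller pair (u ≤ v, non-negative integers) does.

For instance (0, 7) is also a counterexample (LHS = 7/2, RHS = 0), but it's lexicographically larger.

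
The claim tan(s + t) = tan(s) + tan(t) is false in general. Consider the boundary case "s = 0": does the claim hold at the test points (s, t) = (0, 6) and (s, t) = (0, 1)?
At (0, 6): LHS = tan(6) ≈ -0.291, RHS = tan(6) ≈ -0.291 → equal
At (0, 1): LHS = tan(1) ≈ 1.557, RHS = tan(1) ≈ 1.557 → equal

So the claim does hold at both of these boundary points, even though it is not an identity.

Answer: Yes, holds at both test points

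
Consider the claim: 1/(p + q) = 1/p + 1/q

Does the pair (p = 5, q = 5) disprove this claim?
Substituting p = 5, q = 5:
LHS = 1/(5 + 5) = 1/10
RHS = 1/5 + 1/5 = 2/5

Since LHS ≠ RHS, this pair disproves the claim.

Answer: Yes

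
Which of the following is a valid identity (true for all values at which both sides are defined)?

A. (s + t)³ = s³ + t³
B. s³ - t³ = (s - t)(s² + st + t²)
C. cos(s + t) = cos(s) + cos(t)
B

A: fails at (1, 3) — LHS = 64, RHS = 28.
B: holds — e.g. at (6, 7), both sides equal -127.
C: fails at (1, 3) — LHS = cos(4) ≈ -0.6536, RHS = cos(3) + cos(1) ≈ -0.4497.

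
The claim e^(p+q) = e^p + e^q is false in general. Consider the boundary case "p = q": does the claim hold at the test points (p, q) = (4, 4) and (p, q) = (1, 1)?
No, fails at both test points

At (4, 4): LHS = e^8 ≈ 2981 ≠ RHS = 2·e^4 ≈ 109.2
At (1, 1): LHS = e^2 ≈ 7.389 ≠ RHS = 2·e ≈ 5.437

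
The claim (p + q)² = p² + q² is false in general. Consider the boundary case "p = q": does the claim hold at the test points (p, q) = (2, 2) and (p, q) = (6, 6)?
At (2, 2): LHS = 16 ≠ RHS = 8
At (6, 6): LHS = 144 ≠ RHS = 72

Answer: No, fails at both test points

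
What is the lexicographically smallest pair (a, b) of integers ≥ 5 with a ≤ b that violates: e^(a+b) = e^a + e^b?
(a, b) = (5, 5)

Substituting (5, 5) into the claim:
LHS = e^(5+5) = e^10 ≈ 22026.5
RHS = e^5 + e^5 = 2·e^5 ≈ 296.8

Since LHS ≠ RHS, this pair disproves the claim, and no lexicographically smaller pair (a ≤ b, integers ≥ 5) does.

For instance (5, 6) is also a counterexample (LHS = e^11 ≈ 59874.1, RHS = e^5 + e^6 ≈ 551.8), but it's lexicographically larger.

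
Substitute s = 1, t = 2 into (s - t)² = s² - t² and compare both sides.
LHS = (1 - 2)² = 1
RHS = 1² - 2² = -3

LHS ≠ RHS, so the equation does not hold here.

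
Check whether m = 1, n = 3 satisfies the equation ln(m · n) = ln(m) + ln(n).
Holds

Substituting m = 1, n = 3:

LHS = ln(1 · 3) = ln(3) ≈ 1.099
RHS = ln(1) + ln(3) = ln(3) ≈ 1.099

LHS = RHS, so the equation holds at this point.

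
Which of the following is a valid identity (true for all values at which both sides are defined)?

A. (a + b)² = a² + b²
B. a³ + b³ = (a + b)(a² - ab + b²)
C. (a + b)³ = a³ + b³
A: fails at (1, 2) — LHS = 9, RHS = 5.
B: holds — e.g. at (2, 2), both sides equal 16.
C: fails at (2, 3) — LHS = 125, RHS = 35.

Answer: B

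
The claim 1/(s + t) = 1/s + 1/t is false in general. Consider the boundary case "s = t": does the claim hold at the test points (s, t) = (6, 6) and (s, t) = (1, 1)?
At (6, 6): LHS = 1/12 ≠ RHS = 1/3
At (1, 1): LHS = 1/2 ≠ RHS = 2

Answer: No, fails at both test points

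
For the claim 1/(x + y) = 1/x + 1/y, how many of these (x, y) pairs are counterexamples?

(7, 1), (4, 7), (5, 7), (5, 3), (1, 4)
5

Testing each pair:
(7, 1): LHS = 1/8, RHS = 8/7 → counterexample
(4, 7): LHS = 1/11, RHS = 11/28 → counterexample
(5, 7): LHS = 1/12, RHS = 12/35 → counterexample
(5, 3): LHS = 1/8, RHS = 8/15 → counterexample
(1, 4): LHS = 1/5, RHS = 5/4 → counterexample

That makes 5 counterexamples.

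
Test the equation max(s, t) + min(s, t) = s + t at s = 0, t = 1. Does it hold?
Substituting s = 0, t = 1:

LHS = max(0, 1) + min(0, 1) = 1
RHS = 0 + 1 = 1

LHS = RHS, so the equation holds at this point.

Answer: Holds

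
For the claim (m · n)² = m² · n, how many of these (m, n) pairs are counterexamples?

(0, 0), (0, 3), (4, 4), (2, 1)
Testing each pair:
(0, 0): LHS = 0, RHS = 0 → satisfies claim
(0, 3): LHS = 0, RHS = 0 → satisfies claim
(4, 4): LHS = 256, RHS = 64 → counterexample
(2, 1): LHS = 4, RHS = 4 → satisfies claim

That makes 1 counterexample.

Answer: 1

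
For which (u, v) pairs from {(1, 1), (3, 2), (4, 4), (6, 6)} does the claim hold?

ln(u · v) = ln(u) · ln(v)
Testing each pair:
(1, 1): LHS = 0, RHS = 0 → holds
(3, 2): LHS = ln(6) ≈ 1.792, RHS = ln(2)·ln(3) ≈ 0.7615 → fails
(4, 4): LHS = ln(16) ≈ 2.773, RHS = ln(4)² ≈ 1.922 → fails
(6, 6): LHS = ln(36) ≈ 3.584, RHS = ln(6)² ≈ 3.21 → fails

1 of 4 pairs satisfies the claim.

Answer: (1, 1)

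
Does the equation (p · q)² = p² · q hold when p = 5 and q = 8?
Substituting p = 5, q = 8:

LHS = (5 · 8)² = 1600
RHS = 5² · 8 = 200

LHS ≠ RHS, so the equation does not hold at this point.

Answer: Fails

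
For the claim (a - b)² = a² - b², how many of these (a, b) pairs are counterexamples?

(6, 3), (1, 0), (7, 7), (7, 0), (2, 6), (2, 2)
2

Testing each pair:
(6, 3): LHS = 9, RHS = 27 → counterexample
(1, 0): LHS = 1, RHS = 1 → satisfies claim
(7, 7): LHS = 0, RHS = 0 → satisfies claim
(7, 0): LHS = 49, RHS = 49 → satisfies claim
(2, 6): LHS = 16, RHS = -32 → counterexample
(2, 2): LHS = 0, RHS = 0 → satisfies claim

That makes 2 counterexamples.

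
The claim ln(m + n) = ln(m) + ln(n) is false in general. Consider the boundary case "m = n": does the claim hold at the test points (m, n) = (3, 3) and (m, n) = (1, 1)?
At (3, 3): LHS = ln(6) ≈ 1.792 ≠ RHS = 2·ln(3) ≈ 2.197
At (1, 1): LHS = ln(2) ≈ 0.6931 ≠ RHS = 0

Answer: No, fails at both test points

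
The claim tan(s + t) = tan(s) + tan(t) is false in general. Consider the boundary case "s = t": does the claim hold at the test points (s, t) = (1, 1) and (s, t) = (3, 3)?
No, fails at both test points

At (1, 1): LHS = tan(2) ≈ -2.185 ≠ RHS = 2·tan(1) ≈ 3.115
At (3, 3): LHS = tan(6) ≈ -0.291 ≠ RHS = 2·tan(3) ≈ -0.2851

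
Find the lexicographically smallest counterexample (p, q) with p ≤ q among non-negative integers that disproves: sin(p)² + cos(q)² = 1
(p, q) = (0, 1)

Substituting (0, 1) into the claim:
LHS = sin(0)² + cos(1)² = cos(1)² ≈ 0.2919
RHS = 1

Since LHS ≠ RHS, this pair disproves the claim, and no lexicographically smaller pair (p ≤ q, non-negative integers) does.

For instance (4, 5) is also a counterexample (LHS = cos(5)² + sin(4)² ≈ 0.6532, RHS = 1), but it's lexicographically larger.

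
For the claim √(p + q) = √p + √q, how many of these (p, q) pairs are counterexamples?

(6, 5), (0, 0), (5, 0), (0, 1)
Testing each pair:
(6, 5): LHS = √(11) ≈ 3.317, RHS = √(5) + √(6) ≈ 4.686 → counterexample
(0, 0): LHS = 0, RHS = 0 → satisfies claim
(5, 0): LHS = √(5) ≈ 2.236, RHS = √(5) ≈ 2.236 → satisfies claim
(0, 1): LHS = 1, RHS = 1 → satisfies claim

That makes 1 counterexample.

Answer: 1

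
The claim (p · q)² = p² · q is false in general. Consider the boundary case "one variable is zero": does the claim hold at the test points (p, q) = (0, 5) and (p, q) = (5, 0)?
At (0, 5): LHS = 0, RHS = 0 → equal
At (5, 0): LHS = 0, RHS = 0 → equal

So the claim does hold at both of these boundary points, even though it is not an identity.

Answer: Yes, holds at both test points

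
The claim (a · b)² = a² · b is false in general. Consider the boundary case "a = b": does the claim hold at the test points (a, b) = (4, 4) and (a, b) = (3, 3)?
No, fails at both test points

At (4, 4): LHS = 256 ≠ RHS = 64
At (3, 3): LHS = 81 ≠ RHS = 27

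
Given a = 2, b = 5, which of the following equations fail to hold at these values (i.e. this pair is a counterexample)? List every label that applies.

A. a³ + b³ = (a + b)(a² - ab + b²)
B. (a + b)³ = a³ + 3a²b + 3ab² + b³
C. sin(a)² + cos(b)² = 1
Evaluating each claim at the given values:
A. LHS = 133, RHS = 133 → holds here (LHS = RHS)
B. LHS = 343, RHS = 343 → holds here (LHS = RHS)
C. LHS = cos(5)² + sin(2)² ≈ 0.9073, RHS = 1 → fails here (LHS ≠ RHS)

Answer: C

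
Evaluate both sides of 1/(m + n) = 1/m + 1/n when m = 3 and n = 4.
LHS = 1/(3 + 4) = 1/7
RHS = 1/3 + 1/4 = 7/12

LHS ≠ RHS, so the equation does not hold here.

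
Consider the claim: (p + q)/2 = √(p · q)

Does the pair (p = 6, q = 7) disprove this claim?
Substituting p = 6, q = 7:
LHS = (6 + 7)/2 = 13/2
RHS = √(6 · 7) = √(42) ≈ 6.481

Since LHS ≠ RHS, this pair disproves the claim.

Answer: Yes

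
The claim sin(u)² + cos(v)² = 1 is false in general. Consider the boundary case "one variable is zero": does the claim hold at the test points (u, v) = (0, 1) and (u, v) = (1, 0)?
At (0, 1): LHS = cos(1)² ≈ 0.2919 ≠ RHS = 1
At (1, 0): LHS = sin(1)² + 1 ≈ 1.708 ≠ RHS = 1

Answer: No, fails at both test points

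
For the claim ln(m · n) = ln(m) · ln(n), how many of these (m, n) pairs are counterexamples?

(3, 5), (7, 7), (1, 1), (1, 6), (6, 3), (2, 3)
5

Testing each pair:
(3, 5): LHS = ln(15) ≈ 2.708, RHS = ln(3)·ln(5) ≈ 1.768 → counterexample
(7, 7): LHS = ln(49) ≈ 3.892, RHS = ln(7)² ≈ 3.787 → counterexample
(1, 1): LHS = 0, RHS = 0 → satisfies claim
(1, 6): LHS = ln(6) ≈ 1.792, RHS = 0 → counterexample
(6, 3): LHS = ln(18) ≈ 2.89, RHS = ln(3)·ln(6) ≈ 1.968 → counterexample
(2, 3): LHS = ln(6) ≈ 1.792, RHS = ln(2)·ln(3) ≈ 0.7615 → counterexample

That makes 5 counterexamples.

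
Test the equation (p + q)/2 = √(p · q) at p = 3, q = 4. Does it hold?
Substituting p = 3, q = 4:

LHS = (3 + 4)/2 = 7/2
RHS = √(3 · 4) = 2·√(3) ≈ 3.464

LHS ≠ RHS, so the equation does not hold at this point.

Answer: Fails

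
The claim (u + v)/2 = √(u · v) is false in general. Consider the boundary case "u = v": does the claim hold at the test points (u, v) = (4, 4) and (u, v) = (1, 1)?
At (4, 4): LHS = 4, RHS = 4 → equal
At (1, 1): LHS = 1, RHS = 1 → equal

So the claim does hold at both of these boundary points, even though it is not an identity.

Answer: Yes, holds at both test points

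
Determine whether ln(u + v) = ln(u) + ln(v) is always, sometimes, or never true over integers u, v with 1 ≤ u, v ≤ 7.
It holds at (u, v) = (2, 2) (both sides equal ln(4) ≈ 1.386), but fails at (u, v) = (3, 6) (LHS = ln(9) ≈ 2.197, RHS = ln(3) + ln(6) ≈ 2.89).

Answer: Sometimes true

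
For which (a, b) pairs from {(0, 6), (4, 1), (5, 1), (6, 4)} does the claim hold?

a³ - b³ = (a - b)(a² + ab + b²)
Testing each pair:
(0, 6): LHS = -216, RHS = -216 → holds
(4, 1): LHS = 63, RHS = 63 → holds
(5, 1): LHS = 124, RHS = 124 → holds
(6, 4): LHS = 152, RHS = 152 → holds

Every pair satisfies the claim.

Answer: All pairs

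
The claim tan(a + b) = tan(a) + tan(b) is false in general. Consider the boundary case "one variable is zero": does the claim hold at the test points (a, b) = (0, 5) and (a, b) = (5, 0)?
Yes, holds at both test points

At (0, 5): LHS = tan(5) ≈ -3.381, RHS = tan(5) ≈ -3.381 → equal
At (5, 0): LHS = tan(5) ≈ -3.381, RHS = tan(5) ≈ -3.381 → equal

So the claim does hold at both of these boundary points, even though it is not an identity.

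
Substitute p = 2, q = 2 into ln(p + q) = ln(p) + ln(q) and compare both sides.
LHS = ln(2 + 2) = ln(4) ≈ 1.386
RHS = ln(2) + ln(2) = 2·ln(2) ≈ 1.386

LHS = RHS: the two sides agree.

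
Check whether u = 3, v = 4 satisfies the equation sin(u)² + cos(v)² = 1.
Fails

Substituting u = 3, v = 4:

LHS = sin(3)² + cos(4)² ≈ 0.4472
RHS = 1

LHS ≠ RHS, so the equation does not hold at this point.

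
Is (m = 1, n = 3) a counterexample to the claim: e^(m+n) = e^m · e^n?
Substituting m = 1, n = 3:
LHS = e^(1+3) = e^4 ≈ 54.6
RHS = e^1 · e^3 = e^4 ≈ 54.6

The sides agree, so this pair does not disprove the claim.

Answer: No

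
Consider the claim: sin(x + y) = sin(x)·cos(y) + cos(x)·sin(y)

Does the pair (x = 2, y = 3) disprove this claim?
No

Substituting x = 2, y = 3:
LHS = sin(2 + 3) = sin(5) ≈ -0.9589
RHS = sin(2)·cos(3) + cos(2)·sin(3) = sin(2)·cos(3) + sin(3)·cos(2) ≈ -0.9589

The sides agree, so this pair does not disprove the claim.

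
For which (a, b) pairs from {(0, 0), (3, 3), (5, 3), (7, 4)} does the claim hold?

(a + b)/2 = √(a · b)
Testing each pair:
(0, 0): LHS = 0, RHS = 0 → holds
(3, 3): LHS = 3, RHS = 3 → holds
(5, 3): LHS = 4, RHS = √(15) ≈ 3.873 → fails
(7, 4): LHS = 11/2, RHS = 2·√(7) ≈ 5.292 → fails

2 of 4 pairs satisfy the claim.

Answer: (0, 0), (3, 3)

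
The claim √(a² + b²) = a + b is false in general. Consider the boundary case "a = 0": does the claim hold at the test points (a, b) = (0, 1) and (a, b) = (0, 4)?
Yes, holds at both test points

At (0, 1): LHS = 1, RHS = 1 → equal
At (0, 4): LHS = 4, RHS = 4 → equal

So the claim does hold at both of these boundary points, even though it is not an identity.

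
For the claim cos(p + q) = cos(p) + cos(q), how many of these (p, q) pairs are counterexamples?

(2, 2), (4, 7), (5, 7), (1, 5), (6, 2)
Testing each pair:
(2, 2): LHS = cos(4) ≈ -0.6536, RHS = 2·cos(2) ≈ -0.8323 → counterexample
(4, 7): LHS = cos(11) ≈ 0.004426, RHS = cos(4) + cos(7) ≈ 0.1003 → counterexample
(5, 7): LHS = cos(12) ≈ 0.8439, RHS = cos(5) + cos(7) ≈ 1.038 → counterexample
(1, 5): LHS = cos(6) ≈ 0.9602, RHS = cos(5) + cos(1) ≈ 0.824 → counterexample
(6, 2): LHS = cos(8) ≈ -0.1455, RHS = cos(2) + cos(6) ≈ 0.544 → counterexample

That makes 5 counterexamples.

Answer: 5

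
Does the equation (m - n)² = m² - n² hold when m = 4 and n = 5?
Fails

Substituting m = 4, n = 5:

LHS = (4 - 5)² = 1
RHS = 4² - 5² = -9

LHS ≠ RHS, so the equation does not hold at this point.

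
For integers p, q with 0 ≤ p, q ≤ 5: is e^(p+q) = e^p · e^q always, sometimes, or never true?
Always true

The identity holds for every pair in the range. For instance at (p, q) = (5, 5): both sides equal e^10 ≈ 22026.5.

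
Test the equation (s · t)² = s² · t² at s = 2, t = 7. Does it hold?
Substituting s = 2, t = 7:

LHS = (2 · 7)² = 196
RHS = 2² · 7² = 196

LHS = RHS, so the equation holds at this point.

Answer: Holds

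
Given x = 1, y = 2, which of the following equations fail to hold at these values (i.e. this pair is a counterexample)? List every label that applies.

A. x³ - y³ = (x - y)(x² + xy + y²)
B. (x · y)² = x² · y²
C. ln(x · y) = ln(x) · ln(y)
Evaluating each claim at the given values:
A. LHS = -7, RHS = -7 → holds here (LHS = RHS)
B. LHS = 4, RHS = 4 → holds here (LHS = RHS)
C. LHS = ln(2) ≈ 0.6931, RHS = 0 → fails here (LHS ≠ RHS)

Answer: C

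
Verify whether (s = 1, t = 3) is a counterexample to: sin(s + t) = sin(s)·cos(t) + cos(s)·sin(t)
No

Substituting s = 1, t = 3:
LHS = sin(1 + 3) = sin(4) ≈ -0.7568
RHS = sin(1)·cos(3) + cos(1)·sin(3) = sin(1)·cos(3) + sin(3)·cos(1) ≈ -0.7568

The sides agree, so this pair does not disprove the claim.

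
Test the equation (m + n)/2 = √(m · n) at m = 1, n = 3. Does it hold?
Substituting m = 1, n = 3:

LHS = (1 + 3)/2 = 2
RHS = √(1 · 3) = √(3) ≈ 1.732

LHS ≠ RHS, so the equation does not hold at this point.

Answer: Fails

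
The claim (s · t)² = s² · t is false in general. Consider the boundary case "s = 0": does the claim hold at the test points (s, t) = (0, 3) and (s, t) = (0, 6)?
Yes, holds at both test points

At (0, 3): LHS = 0, RHS = 0 → equal
At (0, 6): LHS = 0, RHS = 0 → equal

So the claim does hold at both of these boundary points, even though it is not an identity.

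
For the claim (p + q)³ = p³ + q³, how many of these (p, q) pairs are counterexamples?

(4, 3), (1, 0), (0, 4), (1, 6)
Testing each pair:
(4, 3): LHS = 343, RHS = 91 → counterexample
(1, 0): LHS = 1, RHS = 1 → satisfies claim
(0, 4): LHS = 64, RHS = 64 → satisfies claim
(1, 6): LHS = 343, RHS = 217 → counterexample

That makes 2 counterexamples.

Answer: 2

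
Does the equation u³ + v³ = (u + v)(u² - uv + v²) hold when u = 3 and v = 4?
Substituting u = 3, v = 4:

LHS = 3³ + 4³ = 91
RHS = (3 + 4)(3² - 3·4 + 4²) = 91

LHS = RHS, so the equation holds at this point.

Answer: Holds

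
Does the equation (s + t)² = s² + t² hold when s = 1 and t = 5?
Substituting s = 1, t = 5:

LHS = (1 + 5)² = 36
RHS = 1² + 5² = 26

LHS ≠ RHS, so the equation does not hold at this point.

Answer: Fails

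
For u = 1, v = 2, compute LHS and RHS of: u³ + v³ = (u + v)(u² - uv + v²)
LHS = 1³ + 2³ = 9
RHS = (1 + 2)(1² - 1·2 + 2²) = 9

LHS = RHS: the two sides agree.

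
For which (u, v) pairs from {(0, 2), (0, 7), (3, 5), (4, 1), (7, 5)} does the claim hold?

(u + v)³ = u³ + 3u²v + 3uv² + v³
All pairs

Testing each pair:
(0, 2): LHS = 8, RHS = 8 → holds
(0, 7): LHS = 343, RHS = 343 → holds
(3, 5): LHS = 512, RHS = 512 → holds
(4, 1): LHS = 125, RHS = 125 → holds
(7, 5): LHS = 1728, RHS = 1728 → holds

Every pair satisfies the claim.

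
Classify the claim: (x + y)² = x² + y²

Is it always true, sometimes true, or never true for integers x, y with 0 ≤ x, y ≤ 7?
Sometimes true

It holds at (x, y) = (1, 0) (both sides equal 1), but fails at (x, y) = (1, 1) (LHS = 4, RHS = 2).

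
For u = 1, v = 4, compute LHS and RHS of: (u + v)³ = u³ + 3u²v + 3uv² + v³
LHS = (1 + 4)³ = 125
RHS = 1³ + 3·1²·4 + 3·1·4² + 4³ = 125

LHS = RHS: the two sides agree.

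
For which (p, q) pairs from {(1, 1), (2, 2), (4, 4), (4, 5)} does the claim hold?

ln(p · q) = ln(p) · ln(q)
Testing each pair:
(1, 1): LHS = 0, RHS = 0 → holds
(2, 2): LHS = ln(4) ≈ 1.386, RHS = ln(2)² ≈ 0.4805 → fails
(4, 4): LHS = ln(16) ≈ 2.773, RHS = ln(4)² ≈ 1.922 → fails
(4, 5): LHS = ln(20) ≈ 2.996, RHS = ln(4)·ln(5) ≈ 2.231 → fails

1 of 4 pairs satisfies the claim.

Answer: (1, 1)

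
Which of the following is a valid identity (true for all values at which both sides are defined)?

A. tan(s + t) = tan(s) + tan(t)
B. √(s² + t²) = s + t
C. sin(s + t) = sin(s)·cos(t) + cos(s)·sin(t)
A: fails at (3, 7) — LHS = tan(10) ≈ 0.6484, RHS = tan(3) + tan(7) ≈ 0.7289.
B: fails at (3, 5) — LHS = √(34) ≈ 5.831, RHS = 8.
C: holds — e.g. at (2, 2), both sides equal sin(4) ≈ -0.7568.

Answer: C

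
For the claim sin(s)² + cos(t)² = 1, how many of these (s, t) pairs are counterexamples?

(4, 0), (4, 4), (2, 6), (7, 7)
Testing each pair:
(4, 0): LHS = sin(4)² + 1 ≈ 1.573, RHS = 1 → counterexample
(4, 4): LHS = cos(4)² + sin(4)² = 1, RHS = 1 → satisfies claim
(2, 6): LHS = sin(2)² + cos(6)² ≈ 1.749, RHS = 1 → counterexample
(7, 7): LHS = sin(7)² + cos(7)² = 1, RHS = 1 → satisfies claim

That makes 2 counterexamples.

Answer: 2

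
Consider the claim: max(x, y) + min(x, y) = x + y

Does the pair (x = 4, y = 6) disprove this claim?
No

Substituting x = 4, y = 6:
LHS = max(4, 6) + min(4, 6) = 10
RHS = 4 + 6 = 10

The sides agree, so this pair does not disprove the claim.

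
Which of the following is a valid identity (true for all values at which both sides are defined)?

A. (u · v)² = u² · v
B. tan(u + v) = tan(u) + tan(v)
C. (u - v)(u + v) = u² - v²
C

A: fails at (2, 7) — LHS = 196, RHS = 28.
B: fails at (4, 4) — LHS = tan(8) ≈ -6.8, RHS = 2·tan(4) ≈ 2.316.
C: holds — e.g. at (2, 4), both sides equal -12.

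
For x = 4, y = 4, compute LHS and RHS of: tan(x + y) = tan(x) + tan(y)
LHS = tan(4 + 4) = tan(8) ≈ -6.8
RHS = tan(4) + tan(4) = 2·tan(4) ≈ 2.316

LHS ≠ RHS (they differ by about 9.115), so the equation does not hold here.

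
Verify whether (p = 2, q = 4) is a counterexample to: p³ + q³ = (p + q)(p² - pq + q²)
No

Substituting p = 2, q = 4:
LHS = 2³ + 4³ = 72
RHS = (2 + 4)(2² - 2·4 + 4²) = 72

The sides agree, so this pair does not disprove the claim.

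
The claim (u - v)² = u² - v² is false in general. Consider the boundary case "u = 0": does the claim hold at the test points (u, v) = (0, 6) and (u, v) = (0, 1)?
At (0, 6): LHS = 36 ≠ RHS = -36
At (0, 1): LHS = 1 ≠ RHS = -1

Answer: No, fails at both test points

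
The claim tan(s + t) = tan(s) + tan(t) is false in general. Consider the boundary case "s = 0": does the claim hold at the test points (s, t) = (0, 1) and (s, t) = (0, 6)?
At (0, 1): LHS = tan(1) ≈ 1.557, RHS = tan(1) ≈ 1.557 → equal
At (0, 6): LHS = tan(6) ≈ -0.291, RHS = tan(6) ≈ -0.291 → equal

So the claim does hold at both of these boundary points, even though it is not an identity.

Answer: Yes, holds at both test points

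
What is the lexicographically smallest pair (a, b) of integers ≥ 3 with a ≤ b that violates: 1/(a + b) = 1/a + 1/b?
(a, b) = (3, 3)

Substituting (3, 3) into the claim:
LHS = 1/(3 + 3) = 1/6
RHS = 1/3 + 1/3 = 2/3

Since LHS ≠ RHS, this pair disproves the claim, and no lexicographically smaller pair (a ≤ b, integers ≥ 3) does.

For instance (4, 10) is also a counterexample (LHS = 1/14, RHS = 7/20), but it's lexicographically larger.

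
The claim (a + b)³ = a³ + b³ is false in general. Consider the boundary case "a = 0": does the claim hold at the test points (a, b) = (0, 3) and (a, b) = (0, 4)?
Yes, holds at both test points

At (0, 3): LHS = 27, RHS = 27 → equal
At (0, 4): LHS = 64, RHS = 64 → equal

So the claim does hold at both of these boundary points, even though it is not an identity.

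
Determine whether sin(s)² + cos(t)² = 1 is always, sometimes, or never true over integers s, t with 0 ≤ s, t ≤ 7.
It holds at (s, t) = (1, 1) (both sides equal 1), but fails at (s, t) = (7, 1) (LHS = cos(1)² + sin(7)² ≈ 0.7236, RHS = 1).

Answer: Sometimes true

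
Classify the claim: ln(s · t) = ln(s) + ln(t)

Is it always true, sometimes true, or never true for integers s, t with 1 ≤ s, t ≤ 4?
Always true

The identity holds for every pair in the range. For instance at (s, t) = (4, 1): both sides equal ln(4) ≈ 1.386.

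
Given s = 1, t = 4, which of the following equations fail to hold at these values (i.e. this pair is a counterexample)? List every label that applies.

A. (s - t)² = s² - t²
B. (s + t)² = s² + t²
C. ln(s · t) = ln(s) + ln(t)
A, B

Evaluating each claim at the given values:
A. LHS = 9, RHS = -15 → fails here (LHS ≠ RHS)
B. LHS = 25, RHS = 17 → fails here (LHS ≠ RHS)
C. LHS = ln(4) ≈ 1.386, RHS = ln(4) ≈ 1.386 → holds here (LHS = RHS)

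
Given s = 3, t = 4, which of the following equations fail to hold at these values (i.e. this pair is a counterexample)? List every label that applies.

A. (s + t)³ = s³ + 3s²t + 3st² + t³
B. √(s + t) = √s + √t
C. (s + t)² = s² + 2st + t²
B

Evaluating each claim at the given values:
A. LHS = 343, RHS = 343 → holds here (LHS = RHS)
B. LHS = √(7) ≈ 2.646, RHS = √(3) + 2 ≈ 3.732 → fails here (LHS ≠ RHS)
C. LHS = 49, RHS = 49 → holds here (LHS = RHS)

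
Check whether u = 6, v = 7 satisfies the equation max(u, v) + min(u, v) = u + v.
Substituting u = 6, v = 7:

LHS = max(6, 7) + min(6, 7) = 13
RHS = 6 + 7 = 13

LHS = RHS, so the equation holds at this point.

Answer: Holds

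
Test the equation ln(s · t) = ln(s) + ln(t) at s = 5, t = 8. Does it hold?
Substituting s = 5, t = 8:

LHS = ln(5 · 8) = ln(40) ≈ 3.689
RHS = ln(5) + ln(8) ≈ 3.689

LHS = RHS, so the equation holds at this point.

Answer: Holds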